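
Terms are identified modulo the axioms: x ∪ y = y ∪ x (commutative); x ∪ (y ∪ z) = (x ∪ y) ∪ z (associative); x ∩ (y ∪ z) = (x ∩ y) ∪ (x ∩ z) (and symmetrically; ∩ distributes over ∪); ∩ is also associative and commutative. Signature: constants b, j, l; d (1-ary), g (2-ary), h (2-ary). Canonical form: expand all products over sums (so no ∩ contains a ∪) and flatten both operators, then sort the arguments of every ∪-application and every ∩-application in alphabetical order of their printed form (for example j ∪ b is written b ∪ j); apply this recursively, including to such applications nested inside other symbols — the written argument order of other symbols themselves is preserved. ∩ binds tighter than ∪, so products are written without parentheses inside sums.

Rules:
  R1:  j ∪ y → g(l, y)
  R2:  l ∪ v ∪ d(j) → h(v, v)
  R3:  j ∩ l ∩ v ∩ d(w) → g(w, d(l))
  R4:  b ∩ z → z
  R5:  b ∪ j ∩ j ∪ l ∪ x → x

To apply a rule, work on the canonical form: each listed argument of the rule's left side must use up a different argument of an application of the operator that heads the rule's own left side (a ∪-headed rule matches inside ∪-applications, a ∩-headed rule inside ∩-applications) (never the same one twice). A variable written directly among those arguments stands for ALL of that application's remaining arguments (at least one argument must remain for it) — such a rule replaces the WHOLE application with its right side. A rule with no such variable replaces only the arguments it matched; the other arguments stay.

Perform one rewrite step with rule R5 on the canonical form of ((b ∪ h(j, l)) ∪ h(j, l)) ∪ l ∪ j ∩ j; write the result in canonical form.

Answer: h(j, l) ∪ h(j, l)

Derivation:
Canonical form:  b ∪ h(j, l) ∪ h(j, l) ∪ j ∩ j ∪ l
Match R5:  consume b, j ∩ j, l;  x := h(j, l) ∪ h(j, l)
Every leftover argument binds to the variable; the entire application is replaced.
Giving:  h(j, l) ∪ h(j, l)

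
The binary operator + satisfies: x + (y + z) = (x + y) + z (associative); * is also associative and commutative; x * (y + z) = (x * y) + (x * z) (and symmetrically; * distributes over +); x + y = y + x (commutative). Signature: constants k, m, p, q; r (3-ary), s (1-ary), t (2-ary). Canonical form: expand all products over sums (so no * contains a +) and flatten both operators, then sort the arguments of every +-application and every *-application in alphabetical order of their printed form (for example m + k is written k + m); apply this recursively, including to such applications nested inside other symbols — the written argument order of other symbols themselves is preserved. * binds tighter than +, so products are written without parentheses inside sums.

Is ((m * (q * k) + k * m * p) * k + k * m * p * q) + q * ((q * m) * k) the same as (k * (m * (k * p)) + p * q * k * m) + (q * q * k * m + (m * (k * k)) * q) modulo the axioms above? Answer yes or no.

Answer: yes — both canonical forms are k * k * m * p + k * k * m * q + k * m * p * q + k * m * q * q

Derivation:
Left:  ((m * (q * k) + k * m * p) * k + k * m * p * q) + q * ((q * m) * k)
  Expand:  k * k * m * q + k * k * m * p + k * m * p * q + k * m * q * q
  Sort arguments:  k * k * m * p + k * k * m * q + k * m * p * q + k * m * q * q
Right:  (k * (m * (k * p)) + p * q * k * m) + (q * q * k * m + (m * (k * k)) * q)
  Merge nested applications:  k * k * m * p + k * m * p * q + k * m * q * q + k * k * m * q
  Sort arguments:  k * k * m * p + k * k * m * q + k * m * p * q + k * m * q * q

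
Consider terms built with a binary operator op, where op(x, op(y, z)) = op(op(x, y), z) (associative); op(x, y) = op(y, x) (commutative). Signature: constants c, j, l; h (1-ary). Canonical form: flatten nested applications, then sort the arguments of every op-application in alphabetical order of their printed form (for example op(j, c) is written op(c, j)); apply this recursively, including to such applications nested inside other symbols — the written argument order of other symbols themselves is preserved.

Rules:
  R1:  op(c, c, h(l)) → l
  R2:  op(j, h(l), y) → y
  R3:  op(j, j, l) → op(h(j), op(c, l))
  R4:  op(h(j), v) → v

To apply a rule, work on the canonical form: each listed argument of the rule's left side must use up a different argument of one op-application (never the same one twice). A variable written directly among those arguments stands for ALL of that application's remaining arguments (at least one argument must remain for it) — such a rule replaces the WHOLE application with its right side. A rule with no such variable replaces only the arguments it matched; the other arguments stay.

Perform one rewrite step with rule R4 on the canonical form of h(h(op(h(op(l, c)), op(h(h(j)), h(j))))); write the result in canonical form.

Answer: h(h(op(h(h(j)), h(op(c, l)))))

Derivation:
Canonical form:  h(h(op(h(h(j)), h(j), h(op(c, l)))))
Apply R4:  consuming h(j);  v := op(h(h(j)), h(op(c, l)))
The variable takes the whole remainder — replace the entire application.
New term:  h(h(op(h(h(j)), h(op(c, l)))))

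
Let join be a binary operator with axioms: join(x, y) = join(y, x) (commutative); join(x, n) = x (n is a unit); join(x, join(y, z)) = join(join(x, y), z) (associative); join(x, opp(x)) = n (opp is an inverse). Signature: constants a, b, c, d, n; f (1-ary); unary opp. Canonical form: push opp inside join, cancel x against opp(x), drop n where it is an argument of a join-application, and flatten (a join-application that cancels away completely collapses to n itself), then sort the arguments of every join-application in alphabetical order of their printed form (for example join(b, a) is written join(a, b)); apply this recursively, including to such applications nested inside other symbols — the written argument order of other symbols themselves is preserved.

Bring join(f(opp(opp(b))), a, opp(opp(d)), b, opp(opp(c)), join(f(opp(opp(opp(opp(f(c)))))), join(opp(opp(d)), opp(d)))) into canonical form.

Push opp inside:  distribute opp over join and collapse double opp
Combine occurrences:  join(f(b), a, d, b, c, f(f(c)))
Sort:  join(a, b, c, d, f(b), f(f(c)))

Answer: join(a, b, c, d, f(b), f(f(c)))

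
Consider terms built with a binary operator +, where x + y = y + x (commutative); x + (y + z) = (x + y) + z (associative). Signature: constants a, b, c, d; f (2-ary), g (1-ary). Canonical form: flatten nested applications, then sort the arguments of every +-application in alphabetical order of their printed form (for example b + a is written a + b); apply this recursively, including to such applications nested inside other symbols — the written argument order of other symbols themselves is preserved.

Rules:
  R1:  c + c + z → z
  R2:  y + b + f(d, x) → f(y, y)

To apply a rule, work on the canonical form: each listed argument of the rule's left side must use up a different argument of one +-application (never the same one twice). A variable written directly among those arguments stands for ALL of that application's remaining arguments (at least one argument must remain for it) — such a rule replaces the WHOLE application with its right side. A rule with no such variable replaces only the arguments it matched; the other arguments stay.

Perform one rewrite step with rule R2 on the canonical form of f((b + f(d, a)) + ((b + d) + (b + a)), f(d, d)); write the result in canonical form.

Canonical form:  f(a + b + b + b + d + f(d, a), f(d, d))
Apply R2:  consuming b, f(d, a);  x := a, y := a + b + b + d
Every leftover argument binds to the variable; the entire application is replaced.
New term:  f(f(a + b + b + d, a + b + b + d), f(d, d))

Answer: f(f(a + b + b + d, a + b + b + d), f(d, d))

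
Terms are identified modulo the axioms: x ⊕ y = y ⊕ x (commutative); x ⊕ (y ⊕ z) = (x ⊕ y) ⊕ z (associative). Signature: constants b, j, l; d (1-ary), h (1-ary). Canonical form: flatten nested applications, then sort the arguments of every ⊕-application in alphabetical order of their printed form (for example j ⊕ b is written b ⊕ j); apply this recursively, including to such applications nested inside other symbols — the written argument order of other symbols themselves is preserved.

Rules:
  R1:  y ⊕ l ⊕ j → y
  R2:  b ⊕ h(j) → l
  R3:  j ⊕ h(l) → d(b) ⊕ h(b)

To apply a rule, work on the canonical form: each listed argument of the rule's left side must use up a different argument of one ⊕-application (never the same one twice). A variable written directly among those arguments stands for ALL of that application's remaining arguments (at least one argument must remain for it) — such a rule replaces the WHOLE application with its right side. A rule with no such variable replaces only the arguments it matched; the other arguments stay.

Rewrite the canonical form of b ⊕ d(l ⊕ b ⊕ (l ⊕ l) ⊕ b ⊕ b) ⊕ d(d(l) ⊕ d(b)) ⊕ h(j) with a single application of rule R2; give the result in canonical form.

Answer: d(b ⊕ b ⊕ b ⊕ l ⊕ l ⊕ l) ⊕ d(d(b) ⊕ d(l)) ⊕ l

Derivation:
Canonical form:  b ⊕ d(b ⊕ b ⊕ b ⊕ l ⊕ l ⊕ l) ⊕ d(d(b) ⊕ d(l)) ⊕ h(j)
Match R2:  consume b, h(j)
Result:  d(b ⊕ b ⊕ b ⊕ l ⊕ l ⊕ l) ⊕ d(d(b) ⊕ d(l)) ⊕ l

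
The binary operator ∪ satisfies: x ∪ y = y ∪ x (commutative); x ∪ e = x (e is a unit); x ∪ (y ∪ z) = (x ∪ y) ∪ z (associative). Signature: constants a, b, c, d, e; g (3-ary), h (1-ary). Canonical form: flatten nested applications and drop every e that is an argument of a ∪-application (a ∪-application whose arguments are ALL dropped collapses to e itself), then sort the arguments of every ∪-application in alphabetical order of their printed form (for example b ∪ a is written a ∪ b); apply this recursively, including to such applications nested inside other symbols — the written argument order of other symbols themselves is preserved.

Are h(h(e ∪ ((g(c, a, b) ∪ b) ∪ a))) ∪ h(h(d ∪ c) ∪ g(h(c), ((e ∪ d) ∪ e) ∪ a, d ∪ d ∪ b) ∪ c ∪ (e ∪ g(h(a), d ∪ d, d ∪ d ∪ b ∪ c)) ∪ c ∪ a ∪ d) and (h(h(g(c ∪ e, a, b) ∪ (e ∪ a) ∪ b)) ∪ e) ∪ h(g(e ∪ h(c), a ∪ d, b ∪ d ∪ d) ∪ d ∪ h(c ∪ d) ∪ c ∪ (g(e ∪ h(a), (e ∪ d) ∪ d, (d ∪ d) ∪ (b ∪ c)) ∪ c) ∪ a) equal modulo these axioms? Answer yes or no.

Answer: yes — both canonical forms are h(a ∪ c ∪ c ∪ d ∪ g(h(a), d ∪ d, b ∪ c ∪ d ∪ d) ∪ g(h(c), a ∪ d, b ∪ d ∪ d) ∪ h(c ∪ d)) ∪ h(h(a ∪ b ∪ g(c, a, b)))

Derivation:
Left:  h(h(e ∪ ((g(c, a, b) ∪ b) ∪ a))) ∪ h(h(d ∪ c) ∪ g(h(c), ((e ∪ d) ∪ e) ∪ a, d ∪ d ∪ b) ∪ c ∪ (e ∪ g(h(a), d ∪ d, d ∪ d ∪ b ∪ c)) ∪ c ∪ a ∪ d)
  Canonicalize subterm:  h(h(e ∪ ((g(c, a, b) ∪ b) ∪ a)))  →  h(h(a ∪ b ∪ g(c, a, b)))
  Canonicalize subterm:  h(h(d ∪ c) ∪ g(h(c), ((e ∪ d) ∪ e) ∪ a, d ∪ d ∪ b) ∪ c ∪ (e ∪ g(h(a), d ∪ d, d ∪ d ∪ b ∪ c)) ∪ c ∪ a ∪ d)  →  h(a ∪ c ∪ c ∪ d ∪ g(h(a), d ∪ d, b ∪ c ∪ d ∪ d) ∪ g(h(c), a ∪ d, b ∪ d ∪ d) ∪ h(c ∪ d))
  Sort:  h(a ∪ c ∪ c ∪ d ∪ g(h(a), d ∪ d, b ∪ c ∪ d ∪ d) ∪ g(h(c), a ∪ d, b ∪ d ∪ d) ∪ h(c ∪ d)) ∪ h(h(a ∪ b ∪ g(c, a, b)))
Right:  (h(h(g(c ∪ e, a, b) ∪ (e ∪ a) ∪ b)) ∪ e) ∪ h(g(e ∪ h(c), a ∪ d, b ∪ d ∪ d) ∪ d ∪ h(c ∪ d) ∪ c ∪ (g(e ∪ h(a), (e ∪ d) ∪ d, (d ∪ d) ∪ (b ∪ c)) ∪ c) ∪ a)
  Merge nested applications:  h(h(g(c ∪ e, a, b) ∪ (e ∪ a) ∪ b)) ∪ e ∪ h(g(e ∪ h(c), a ∪ d, b ∪ d ∪ d) ∪ d ∪ h(c ∪ d) ∪ c ∪ (g(e ∪ h(a), (e ∪ d) ∪ d, (d ∪ d) ∪ (b ∪ c)) ∪ c) ∪ a)
  Inside:  h(h(g(c ∪ e, a, b) ∪ (e ∪ a) ∪ b))  →  h(h(a ∪ b ∪ g(c, a, b)))
  Canonicalize subterm:  h(g(e ∪ h(c), a ∪ d, b ∪ d ∪ d) ∪ d ∪ h(c ∪ d) ∪ c ∪ (g(e ∪ h(a), (e ∪ d) ∪ d, (d ∪ d) ∪ (b ∪ c)) ∪ c) ∪ a)  →  h(a ∪ c ∪ c ∪ d ∪ g(h(a), d ∪ d, b ∪ c ∪ d ∪ d) ∪ g(h(c), a ∪ d, b ∪ d ∪ d) ∪ h(c ∪ d))
  Drop the unit:  drop e
  Order the arguments:  h(a ∪ c ∪ c ∪ d ∪ g(h(a), d ∪ d, b ∪ c ∪ d ∪ d) ∪ g(h(c), a ∪ d, b ∪ d ∪ d) ∪ h(c ∪ d)) ∪ h(h(a ∪ b ∪ g(c, a, b)))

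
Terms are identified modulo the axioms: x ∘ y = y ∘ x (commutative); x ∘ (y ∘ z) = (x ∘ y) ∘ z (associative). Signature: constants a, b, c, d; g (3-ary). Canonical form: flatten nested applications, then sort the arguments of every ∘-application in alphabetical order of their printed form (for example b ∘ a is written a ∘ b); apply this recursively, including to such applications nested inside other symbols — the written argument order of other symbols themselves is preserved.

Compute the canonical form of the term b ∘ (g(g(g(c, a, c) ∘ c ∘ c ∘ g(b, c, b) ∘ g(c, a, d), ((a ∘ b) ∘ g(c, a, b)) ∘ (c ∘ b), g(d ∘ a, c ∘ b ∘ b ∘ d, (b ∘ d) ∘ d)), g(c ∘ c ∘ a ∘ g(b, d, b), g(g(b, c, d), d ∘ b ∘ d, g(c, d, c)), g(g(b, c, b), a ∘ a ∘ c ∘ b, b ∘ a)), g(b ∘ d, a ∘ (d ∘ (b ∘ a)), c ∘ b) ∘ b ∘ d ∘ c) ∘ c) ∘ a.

Merge nested applications:  b ∘ g(g(g(c, a, c) ∘ c ∘ c ∘ g(b, c, b) ∘ g(c, a, d), ((a ∘ b) ∘ g(c, a, b)) ∘ (c ∘ b), g(d ∘ a, c ∘ b ∘ b ∘ d, (b ∘ d) ∘ d)), g(c ∘ c ∘ a ∘ g(b, d, b), g(g(b, c, d), d ∘ b ∘ d, g(c, d, c)), g(g(b, c, b), a ∘ a ∘ c ∘ b, b ∘ a)), g(b ∘ d, a ∘ (d ∘ (b ∘ a)), c ∘ b) ∘ b ∘ d ∘ c) ∘ c ∘ a
Simplify inside:  g(g(g(c, a, c) ∘ c ∘ c ∘ g(b, c, b) ∘ g(c, a, d), ((a ∘ b) ∘ g(c, a, b)) ∘ (c ∘ b), g(d ∘ a, c ∘ b ∘ b ∘ d, (b ∘ d) ∘ d)), g(c ∘ c ∘ a ∘ g(b, d, b), g(g(b, c, d), d ∘ b ∘ d, g(c, d, c)), g(g(b, c, b), a ∘ a ∘ c ∘ b, b ∘ a)), g(b ∘ d, a ∘ (d ∘ (b ∘ a)), c ∘ b) ∘ b ∘ d ∘ c)  →  g(g(c ∘ c ∘ g(b, c, b) ∘ g(c, a, c) ∘ g(c, a, d), a ∘ b ∘ b ∘ c ∘ g(c, a, b), g(a ∘ d, b ∘ b ∘ c ∘ d, b ∘ d ∘ d)), g(a ∘ c ∘ c ∘ g(b, d, b), g(g(b, c, d), b ∘ d ∘ d, g(c, d, c)), g(g(b, c, b), a ∘ a ∘ b ∘ c, a ∘ b)), b ∘ c ∘ d ∘ g(b ∘ d, a ∘ a ∘ b ∘ d, b ∘ c))
Order the arguments:  a ∘ b ∘ c ∘ g(g(c ∘ c ∘ g(b, c, b) ∘ g(c, a, c) ∘ g(c, a, d), a ∘ b ∘ b ∘ c ∘ g(c, a, b), g(a ∘ d, b ∘ b ∘ c ∘ d, b ∘ d ∘ d)), g(a ∘ c ∘ c ∘ g(b, d, b), g(g(b, c, d), b ∘ d ∘ d, g(c, d, c)), g(g(b, c, b), a ∘ a ∘ b ∘ c, a ∘ b)), b ∘ c ∘ d ∘ g(b ∘ d, a ∘ a ∘ b ∘ d, b ∘ c))

Answer: a ∘ b ∘ c ∘ g(g(c ∘ c ∘ g(b, c, b) ∘ g(c, a, c) ∘ g(c, a, d), a ∘ b ∘ b ∘ c ∘ g(c, a, b), g(a ∘ d, b ∘ b ∘ c ∘ d, b ∘ d ∘ d)), g(a ∘ c ∘ c ∘ g(b, d, b), g(g(b, c, d), b ∘ d ∘ d, g(c, d, c)), g(g(b, c, b), a ∘ a ∘ b ∘ c, a ∘ b)), b ∘ c ∘ d ∘ g(b ∘ d, a ∘ a ∘ b ∘ d, b ∘ c))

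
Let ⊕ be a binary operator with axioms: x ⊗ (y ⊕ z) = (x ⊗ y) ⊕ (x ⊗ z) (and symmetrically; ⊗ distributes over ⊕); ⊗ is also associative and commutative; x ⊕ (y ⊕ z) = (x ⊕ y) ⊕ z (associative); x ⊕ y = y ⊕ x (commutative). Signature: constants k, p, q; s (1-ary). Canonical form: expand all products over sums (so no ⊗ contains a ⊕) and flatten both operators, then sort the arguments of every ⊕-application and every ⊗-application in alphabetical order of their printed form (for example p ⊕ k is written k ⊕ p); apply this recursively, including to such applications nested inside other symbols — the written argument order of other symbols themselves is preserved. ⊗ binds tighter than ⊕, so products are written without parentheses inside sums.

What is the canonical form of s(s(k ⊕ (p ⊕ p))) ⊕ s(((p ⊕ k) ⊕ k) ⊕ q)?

Answer: s(k ⊕ k ⊕ p ⊕ q) ⊕ s(s(k ⊕ p ⊕ p))

Derivation:
Merge nested applications:  s(s(k ⊕ p ⊕ p)) ⊕ s(k ⊕ k ⊕ p ⊕ q)
Order the arguments:  s(k ⊕ k ⊕ p ⊕ q) ⊕ s(s(k ⊕ p ⊕ p))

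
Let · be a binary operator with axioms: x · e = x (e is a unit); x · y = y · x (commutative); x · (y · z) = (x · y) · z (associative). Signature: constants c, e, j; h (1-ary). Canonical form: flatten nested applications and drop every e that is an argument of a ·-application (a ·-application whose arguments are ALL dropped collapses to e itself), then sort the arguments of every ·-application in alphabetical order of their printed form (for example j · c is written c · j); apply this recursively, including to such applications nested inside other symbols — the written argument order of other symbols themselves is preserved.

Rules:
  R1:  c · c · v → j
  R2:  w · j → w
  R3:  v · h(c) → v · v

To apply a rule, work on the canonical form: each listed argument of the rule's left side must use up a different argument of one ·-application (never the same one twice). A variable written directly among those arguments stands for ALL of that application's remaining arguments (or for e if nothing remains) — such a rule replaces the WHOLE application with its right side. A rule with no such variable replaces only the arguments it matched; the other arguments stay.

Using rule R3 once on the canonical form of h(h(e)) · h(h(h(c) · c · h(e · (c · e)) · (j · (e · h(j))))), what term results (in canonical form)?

Answer: h(h(c · c · h(c) · h(c) · h(j) · h(j) · j · j)) · h(h(e))

Derivation:
Canonical form:  h(h(c · h(c) · h(c) · h(j) · j)) · h(h(e))
Apply R3:  consuming h(c);  v := c · h(c) · h(j) · j
The extension variable absorbs all remaining arguments, so the whole application is rewritten.
New term:  h(h(c · c · h(c) · h(c) · h(j) · h(j) · j · j)) · h(h(e))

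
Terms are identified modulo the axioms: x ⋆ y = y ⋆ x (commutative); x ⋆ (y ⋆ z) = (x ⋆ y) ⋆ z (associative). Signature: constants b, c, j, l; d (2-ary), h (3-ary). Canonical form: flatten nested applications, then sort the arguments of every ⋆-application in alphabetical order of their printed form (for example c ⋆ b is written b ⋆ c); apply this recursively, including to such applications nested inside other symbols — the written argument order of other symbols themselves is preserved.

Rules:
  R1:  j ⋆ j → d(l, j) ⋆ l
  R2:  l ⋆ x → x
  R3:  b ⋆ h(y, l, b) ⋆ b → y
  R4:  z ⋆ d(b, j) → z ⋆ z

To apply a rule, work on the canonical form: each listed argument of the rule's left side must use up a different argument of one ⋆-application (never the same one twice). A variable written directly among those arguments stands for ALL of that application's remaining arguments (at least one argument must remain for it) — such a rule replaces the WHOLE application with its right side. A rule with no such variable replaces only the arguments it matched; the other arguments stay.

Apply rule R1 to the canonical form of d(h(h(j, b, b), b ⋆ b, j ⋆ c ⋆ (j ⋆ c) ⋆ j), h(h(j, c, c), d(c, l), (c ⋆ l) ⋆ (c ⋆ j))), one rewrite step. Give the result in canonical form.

Canonical form:  d(h(h(j, b, b), b ⋆ b, c ⋆ c ⋆ j ⋆ j ⋆ j), h(h(j, c, c), d(c, l), c ⋆ c ⋆ j ⋆ l))
Match R1:  consume j, j
Giving:  d(h(h(j, b, b), b ⋆ b, c ⋆ c ⋆ d(l, j) ⋆ j ⋆ l), h(h(j, c, c), d(c, l), c ⋆ c ⋆ j ⋆ l))

Answer: d(h(h(j, b, b), b ⋆ b, c ⋆ c ⋆ d(l, j) ⋆ j ⋆ l), h(h(j, c, c), d(c, l), c ⋆ c ⋆ j ⋆ l))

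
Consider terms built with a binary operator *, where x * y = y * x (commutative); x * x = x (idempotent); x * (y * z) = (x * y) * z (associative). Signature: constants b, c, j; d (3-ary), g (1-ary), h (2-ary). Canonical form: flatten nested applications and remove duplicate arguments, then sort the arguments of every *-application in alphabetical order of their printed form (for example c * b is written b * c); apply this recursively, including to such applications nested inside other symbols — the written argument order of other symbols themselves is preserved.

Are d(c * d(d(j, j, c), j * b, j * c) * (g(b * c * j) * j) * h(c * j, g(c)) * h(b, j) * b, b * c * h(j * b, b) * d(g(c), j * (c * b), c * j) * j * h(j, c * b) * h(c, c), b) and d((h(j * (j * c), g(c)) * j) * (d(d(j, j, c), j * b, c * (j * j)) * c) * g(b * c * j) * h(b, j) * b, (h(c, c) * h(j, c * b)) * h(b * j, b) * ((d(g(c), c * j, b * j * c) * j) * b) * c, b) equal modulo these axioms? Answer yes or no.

Left:  d(c * d(d(j, j, c), j * b, j * c) * (g(b * c * j) * j) * h(c * j, g(c)) * h(b, j) * b, b * c * h(j * b, b) * d(g(c), j * (c * b), c * j) * j * h(j, c * b) * h(c, c), b)
  Descend into:  c * d(d(j, j, c), j * b, j * c) * (g(b * c * j) * j) * h(c * j, g(c)) * h(b, j) * b
  Un-nest:  c * d(d(j, j, c), j * b, j * c) * g(b * c * j) * j * h(c * j, g(c)) * h(b, j) * b
  Simplify inside:  d(d(j, j, c), j * b, j * c)  →  d(d(j, j, c), b * j, c * j)
  Order the arguments:  b * c * d(d(j, j, c), b * j, c * j) * g(b * c * j) * h(b, j) * h(c * j, g(c)) * j
  Rebuild:  d(b * c * d(d(j, j, c), b * j, c * j) * g(b * c * j) * h(b, j) * h(c * j, g(c)) * j, b * c * d(g(c), b * c * j, c * j) * h(b * j, b) * h(c, c) * h(j, b * c) * j, b)
Right:  d((h(j * (j * c), g(c)) * j) * (d(d(j, j, c), j * b, c * (j * j)) * c) * g(b * c * j) * h(b, j) * b, (h(c, c) * h(j, c * b)) * h(b * j, b) * ((d(g(c), c * j, b * j * c) * j) * b) * c, b)
  Work inside:  (h(j * (j * c), g(c)) * j) * (d(d(j, j, c), j * b, c * (j * j)) * c) * g(b * c * j) * h(b, j) * b
  Merge nested applications:  h(j * (j * c), g(c)) * j * d(d(j, j, c), j * b, c * (j * j)) * c * g(b * c * j) * h(b, j) * b
  Simplify inside:  h(j * (j * c), g(c))  →  h(c * j, g(c))
  Simplify inside:  d(d(j, j, c), j * b, c * (j * j))  →  d(d(j, j, c), b * j, c * j)
  Order the arguments:  b * c * d(d(j, j, c), b * j, c * j) * g(b * c * j) * h(b, j) * h(c * j, g(c)) * j
  Put back:  d(b * c * d(d(j, j, c), b * j, c * j) * g(b * c * j) * h(b, j) * h(c * j, g(c)) * j, b * c * d(g(c), c * j, b * c * j) * h(b * j, b) * h(c, c) * h(j, b * c) * j, b)

Answer: no — d(b * c * d(d(j, j, c), b * j, c * j) * g(b * c * j) * h(b, j) * h(c * j, g(c)) * j, b * c * d(g(c), b * c * j, c * j) * h(b * j, b) * h(c, c) * h(j, b * c) * j, b) vs d(b * c * d(d(j, j, c), b * j, c * j) * g(b * c * j) * h(b, j) * h(c * j, g(c)) * j, b * c * d(g(c), c * j, b * c * j) * h(b * j, b) * h(c, c) * h(j, b * c) * j, b)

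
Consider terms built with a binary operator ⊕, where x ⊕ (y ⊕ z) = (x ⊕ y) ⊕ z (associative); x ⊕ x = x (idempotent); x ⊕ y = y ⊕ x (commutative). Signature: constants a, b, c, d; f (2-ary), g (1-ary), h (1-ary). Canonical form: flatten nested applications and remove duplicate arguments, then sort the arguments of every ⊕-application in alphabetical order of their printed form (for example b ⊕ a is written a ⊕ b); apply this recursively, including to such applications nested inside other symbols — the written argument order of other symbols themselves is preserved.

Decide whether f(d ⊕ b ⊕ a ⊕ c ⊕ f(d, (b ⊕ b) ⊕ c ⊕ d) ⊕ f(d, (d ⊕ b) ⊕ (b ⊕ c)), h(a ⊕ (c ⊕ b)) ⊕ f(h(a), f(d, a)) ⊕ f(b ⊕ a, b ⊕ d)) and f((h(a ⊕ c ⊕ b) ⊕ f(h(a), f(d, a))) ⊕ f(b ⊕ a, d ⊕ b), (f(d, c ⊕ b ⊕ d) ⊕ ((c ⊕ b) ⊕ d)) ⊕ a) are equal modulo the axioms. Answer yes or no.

Left:  f(d ⊕ b ⊕ a ⊕ c ⊕ f(d, (b ⊕ b) ⊕ c ⊕ d) ⊕ f(d, (d ⊕ b) ⊕ (b ⊕ c)), h(a ⊕ (c ⊕ b)) ⊕ f(h(a), f(d, a)) ⊕ f(b ⊕ a, b ⊕ d))
  Work inside:  d ⊕ b ⊕ a ⊕ c ⊕ f(d, (b ⊕ b) ⊕ c ⊕ d) ⊕ f(d, (d ⊕ b) ⊕ (b ⊕ c))
  Canonicalize subterm:  f(d, (b ⊕ b) ⊕ c ⊕ d)  →  f(d, b ⊕ c ⊕ d)
  Inside:  f(d, (d ⊕ b) ⊕ (b ⊕ c))  →  f(d, b ⊕ c ⊕ d)
  Drop duplicates:  drop duplicate f(d, b ⊕ c ⊕ d)
  Sort:  a ⊕ b ⊕ c ⊕ d ⊕ f(d, b ⊕ c ⊕ d)
  Put back:  f(a ⊕ b ⊕ c ⊕ d ⊕ f(d, b ⊕ c ⊕ d), f(a ⊕ b, b ⊕ d) ⊕ f(h(a), f(d, a)) ⊕ h(a ⊕ b ⊕ c))
Right:  f((h(a ⊕ c ⊕ b) ⊕ f(h(a), f(d, a))) ⊕ f(b ⊕ a, d ⊕ b), (f(d, c ⊕ b ⊕ d) ⊕ ((c ⊕ b) ⊕ d)) ⊕ a)
  Focus inside:  (h(a ⊕ c ⊕ b) ⊕ f(h(a), f(d, a))) ⊕ f(b ⊕ a, d ⊕ b)
  Flatten:  h(a ⊕ c ⊕ b) ⊕ f(h(a), f(d, a)) ⊕ f(b ⊕ a, d ⊕ b)
  Canonicalize subterm:  h(a ⊕ c ⊕ b)  →  h(a ⊕ b ⊕ c)
  Inside:  f(b ⊕ a, d ⊕ b)  →  f(a ⊕ b, b ⊕ d)
  Sort arguments:  f(a ⊕ b, b ⊕ d) ⊕ f(h(a), f(d, a)) ⊕ h(a ⊕ b ⊕ c)
  Put back:  f(f(a ⊕ b, b ⊕ d) ⊕ f(h(a), f(d, a)) ⊕ h(a ⊕ b ⊕ c), a ⊕ b ⊕ c ⊕ d ⊕ f(d, b ⊕ c ⊕ d))

Answer: no — f(a ⊕ b ⊕ c ⊕ d ⊕ f(d, b ⊕ c ⊕ d), f(a ⊕ b, b ⊕ d) ⊕ f(h(a), f(d, a)) ⊕ h(a ⊕ b ⊕ c)) vs f(f(a ⊕ b, b ⊕ d) ⊕ f(h(a), f(d, a)) ⊕ h(a ⊕ b ⊕ c), a ⊕ b ⊕ c ⊕ d ⊕ f(d, b ⊕ c ⊕ d))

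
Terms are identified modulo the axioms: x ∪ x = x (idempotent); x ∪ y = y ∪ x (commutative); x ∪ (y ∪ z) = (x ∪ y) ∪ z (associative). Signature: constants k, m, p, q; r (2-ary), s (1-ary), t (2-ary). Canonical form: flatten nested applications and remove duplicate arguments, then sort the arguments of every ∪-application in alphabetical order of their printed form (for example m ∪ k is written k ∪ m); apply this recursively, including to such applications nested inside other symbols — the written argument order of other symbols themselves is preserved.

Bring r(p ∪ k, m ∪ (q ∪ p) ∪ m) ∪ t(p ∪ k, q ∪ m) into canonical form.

Inside:  r(p ∪ k, m ∪ (q ∪ p) ∪ m)  →  r(k ∪ p, m ∪ p ∪ q)
Canonicalize subterm:  t(p ∪ k, q ∪ m)  →  t(k ∪ p, m ∪ q)
Sort arguments:  r(k ∪ p, m ∪ p ∪ q) ∪ t(k ∪ p, m ∪ q)

Answer: r(k ∪ p, m ∪ p ∪ q) ∪ t(k ∪ p, m ∪ q)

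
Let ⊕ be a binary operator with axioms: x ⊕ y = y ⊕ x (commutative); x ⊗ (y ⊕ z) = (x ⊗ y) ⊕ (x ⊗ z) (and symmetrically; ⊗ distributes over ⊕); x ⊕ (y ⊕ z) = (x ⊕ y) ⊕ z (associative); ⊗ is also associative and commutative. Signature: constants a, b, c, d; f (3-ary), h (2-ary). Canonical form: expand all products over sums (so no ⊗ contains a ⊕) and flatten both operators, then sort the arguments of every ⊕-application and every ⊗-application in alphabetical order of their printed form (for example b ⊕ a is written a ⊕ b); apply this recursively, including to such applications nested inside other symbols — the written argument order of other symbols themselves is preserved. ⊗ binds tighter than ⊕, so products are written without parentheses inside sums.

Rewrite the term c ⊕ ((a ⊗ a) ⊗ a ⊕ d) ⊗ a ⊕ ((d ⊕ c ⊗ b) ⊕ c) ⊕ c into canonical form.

Answer: a ⊗ a ⊗ a ⊗ a ⊕ a ⊗ d ⊕ b ⊗ c ⊕ c ⊕ c ⊕ c ⊕ d

Derivation:
Expand:  c ⊕ a ⊗ a ⊗ a ⊗ a ⊕ a ⊗ d ⊕ d ⊕ b ⊗ c ⊕ c ⊕ c
Sort:  a ⊗ a ⊗ a ⊗ a ⊕ a ⊗ d ⊕ b ⊗ c ⊕ c ⊕ c ⊕ c ⊕ d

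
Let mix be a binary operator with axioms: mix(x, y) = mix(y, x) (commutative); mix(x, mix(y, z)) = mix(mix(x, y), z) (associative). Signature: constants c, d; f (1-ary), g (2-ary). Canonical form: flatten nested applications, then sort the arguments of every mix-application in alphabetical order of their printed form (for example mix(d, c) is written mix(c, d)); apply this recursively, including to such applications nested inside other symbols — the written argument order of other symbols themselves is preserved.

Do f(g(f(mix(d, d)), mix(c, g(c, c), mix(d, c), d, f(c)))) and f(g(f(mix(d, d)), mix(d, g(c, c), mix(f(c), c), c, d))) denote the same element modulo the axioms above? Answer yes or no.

Left:  f(g(f(mix(d, d)), mix(c, g(c, c), mix(d, c), d, f(c))))
  Descend into:  mix(c, g(c, c), mix(d, c), d, f(c))
  Un-nest:  mix(c, g(c, c), d, c, d, f(c))
  Order the arguments:  mix(c, c, d, d, f(c), g(c, c))
  Rebuild:  f(g(f(mix(d, d)), mix(c, c, d, d, f(c), g(c, c))))
Right:  f(g(f(mix(d, d)), mix(d, g(c, c), mix(f(c), c), c, d)))
  Focus inside:  mix(d, g(c, c), mix(f(c), c), c, d)
  Un-nest:  mix(d, g(c, c), f(c), c, c, d)
  Sort:  mix(c, c, d, d, f(c), g(c, c))
  Rebuild:  f(g(f(mix(d, d)), mix(c, c, d, d, f(c), g(c, c))))

Answer: yes — both canonical forms are f(g(f(mix(d, d)), mix(c, c, d, d, f(c), g(c, c))))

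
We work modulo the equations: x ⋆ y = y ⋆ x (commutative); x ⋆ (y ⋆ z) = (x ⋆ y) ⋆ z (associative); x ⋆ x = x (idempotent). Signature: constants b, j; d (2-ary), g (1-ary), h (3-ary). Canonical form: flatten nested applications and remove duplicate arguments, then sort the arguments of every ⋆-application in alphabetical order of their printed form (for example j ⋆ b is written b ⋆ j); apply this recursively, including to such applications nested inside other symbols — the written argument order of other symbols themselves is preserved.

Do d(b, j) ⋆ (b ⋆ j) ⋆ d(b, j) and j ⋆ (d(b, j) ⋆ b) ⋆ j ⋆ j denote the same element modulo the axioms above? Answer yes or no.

Answer: yes — both canonical forms are b ⋆ d(b, j) ⋆ j

Derivation:
Left:  d(b, j) ⋆ (b ⋆ j) ⋆ d(b, j)
  Un-nest:  d(b, j) ⋆ b ⋆ j ⋆ d(b, j)
  Idempotence:  drop duplicate d(b, j)
  Order the arguments:  b ⋆ d(b, j) ⋆ j
Right:  j ⋆ (d(b, j) ⋆ b) ⋆ j ⋆ j
  Un-nest:  j ⋆ d(b, j) ⋆ b ⋆ j ⋆ j
  Deduplicate:  drop duplicate j, j
  Sort arguments:  b ⋆ d(b, j) ⋆ j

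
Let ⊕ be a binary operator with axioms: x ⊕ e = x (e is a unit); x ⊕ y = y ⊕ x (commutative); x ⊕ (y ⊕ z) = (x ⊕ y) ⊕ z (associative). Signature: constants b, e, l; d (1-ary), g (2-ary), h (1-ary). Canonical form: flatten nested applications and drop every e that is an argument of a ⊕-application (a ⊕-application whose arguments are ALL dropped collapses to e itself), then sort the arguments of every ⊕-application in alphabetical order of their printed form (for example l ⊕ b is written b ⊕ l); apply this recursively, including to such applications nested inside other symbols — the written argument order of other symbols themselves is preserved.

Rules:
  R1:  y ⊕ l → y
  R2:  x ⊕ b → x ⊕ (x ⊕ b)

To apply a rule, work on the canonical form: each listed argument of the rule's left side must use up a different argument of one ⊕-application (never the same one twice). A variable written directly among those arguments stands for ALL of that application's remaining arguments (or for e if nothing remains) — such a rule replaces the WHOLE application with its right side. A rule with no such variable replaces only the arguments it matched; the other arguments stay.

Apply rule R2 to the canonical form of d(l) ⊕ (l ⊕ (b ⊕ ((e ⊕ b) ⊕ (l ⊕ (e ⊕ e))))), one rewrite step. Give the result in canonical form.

Answer: b ⊕ b ⊕ b ⊕ d(l) ⊕ d(l) ⊕ l ⊕ l ⊕ l ⊕ l

Derivation:
Canonical form:  b ⊕ b ⊕ d(l) ⊕ l ⊕ l
Match R2:  consume b;  x := b ⊕ d(l) ⊕ l ⊕ l
Every leftover argument binds to the variable; the entire application is replaced.
Giving:  b ⊕ b ⊕ b ⊕ d(l) ⊕ d(l) ⊕ l ⊕ l ⊕ l ⊕ l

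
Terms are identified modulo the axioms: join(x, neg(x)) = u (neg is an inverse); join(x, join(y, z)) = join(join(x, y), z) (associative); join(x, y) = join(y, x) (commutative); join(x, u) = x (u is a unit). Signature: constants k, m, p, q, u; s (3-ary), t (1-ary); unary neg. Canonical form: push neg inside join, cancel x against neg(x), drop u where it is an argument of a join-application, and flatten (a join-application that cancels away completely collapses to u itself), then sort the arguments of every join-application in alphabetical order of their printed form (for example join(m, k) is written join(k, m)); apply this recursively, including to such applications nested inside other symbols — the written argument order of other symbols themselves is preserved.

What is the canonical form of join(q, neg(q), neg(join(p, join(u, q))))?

Answer: join(neg(p), neg(q))

Derivation:
Push neg inside:  distribute neg over join and collapse double neg
Collect terms:  join(neg(q), neg(p))
Sort arguments:  join(neg(p), neg(q))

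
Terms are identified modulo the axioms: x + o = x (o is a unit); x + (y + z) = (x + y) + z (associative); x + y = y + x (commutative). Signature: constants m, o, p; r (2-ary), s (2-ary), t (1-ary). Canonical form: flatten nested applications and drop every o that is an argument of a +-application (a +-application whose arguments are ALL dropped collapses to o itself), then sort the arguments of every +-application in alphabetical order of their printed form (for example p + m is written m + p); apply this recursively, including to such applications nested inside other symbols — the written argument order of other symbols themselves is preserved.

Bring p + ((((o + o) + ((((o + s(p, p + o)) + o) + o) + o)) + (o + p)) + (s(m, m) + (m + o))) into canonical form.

Answer: m + p + p + s(m, m) + s(p, p)

Derivation:
Flatten:  p + o + o + o + s(p, p + o) + o + o + o + o + p + s(m, m) + m + o
Inside:  s(p, p + o)  →  s(p, p)
Drop the unit:  drop o (×8)
Sort:  m + p + p + s(m, m) + s(p, p)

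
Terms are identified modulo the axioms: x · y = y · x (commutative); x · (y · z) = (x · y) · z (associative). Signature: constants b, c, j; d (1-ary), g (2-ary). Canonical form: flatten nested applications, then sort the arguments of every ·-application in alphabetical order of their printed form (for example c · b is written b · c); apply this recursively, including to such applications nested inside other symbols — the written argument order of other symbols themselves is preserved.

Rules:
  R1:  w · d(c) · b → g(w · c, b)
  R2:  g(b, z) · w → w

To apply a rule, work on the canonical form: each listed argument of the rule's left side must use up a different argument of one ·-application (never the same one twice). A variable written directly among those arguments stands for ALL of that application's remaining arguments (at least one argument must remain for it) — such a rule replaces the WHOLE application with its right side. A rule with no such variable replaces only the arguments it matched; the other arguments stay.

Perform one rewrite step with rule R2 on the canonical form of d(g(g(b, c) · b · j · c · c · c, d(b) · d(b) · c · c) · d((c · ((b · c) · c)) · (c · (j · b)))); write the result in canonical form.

Answer: d(d(b · b · c · c · c · c · j) · g(b · c · c · c · j, c · c · d(b) · d(b)))

Derivation:
Canonical form:  d(d(b · b · c · c · c · c · j) · g(b · c · c · c · g(b, c) · j, c · c · d(b) · d(b)))
R2 matches:  uses g(b, c);  w := b · c · c · c · j, z := c
The extension variable absorbs all remaining arguments, so the whole application is rewritten.
Result:  d(d(b · b · c · c · c · c · j) · g(b · c · c · c · j, c · c · d(b) · d(b)))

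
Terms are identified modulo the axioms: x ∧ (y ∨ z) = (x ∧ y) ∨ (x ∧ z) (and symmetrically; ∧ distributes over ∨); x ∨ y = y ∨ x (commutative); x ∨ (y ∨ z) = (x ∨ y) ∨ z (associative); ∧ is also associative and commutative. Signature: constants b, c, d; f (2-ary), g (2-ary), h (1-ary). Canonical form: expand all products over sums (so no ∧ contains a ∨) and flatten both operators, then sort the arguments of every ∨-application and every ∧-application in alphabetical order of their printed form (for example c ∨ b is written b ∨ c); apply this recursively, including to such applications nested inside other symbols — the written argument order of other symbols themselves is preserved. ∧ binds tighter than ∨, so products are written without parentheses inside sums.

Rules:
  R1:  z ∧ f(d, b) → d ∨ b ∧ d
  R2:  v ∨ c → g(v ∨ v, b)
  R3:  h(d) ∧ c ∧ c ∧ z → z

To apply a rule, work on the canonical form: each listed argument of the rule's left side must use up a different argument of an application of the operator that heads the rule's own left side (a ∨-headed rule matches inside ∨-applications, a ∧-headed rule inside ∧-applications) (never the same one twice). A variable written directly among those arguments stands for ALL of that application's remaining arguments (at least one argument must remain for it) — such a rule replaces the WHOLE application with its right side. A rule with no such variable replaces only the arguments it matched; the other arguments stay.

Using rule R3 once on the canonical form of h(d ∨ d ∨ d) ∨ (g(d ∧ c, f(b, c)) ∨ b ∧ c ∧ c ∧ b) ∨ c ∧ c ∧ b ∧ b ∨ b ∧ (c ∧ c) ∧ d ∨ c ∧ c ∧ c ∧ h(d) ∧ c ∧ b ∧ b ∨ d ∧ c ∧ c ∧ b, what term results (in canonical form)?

Canonical form:  b ∧ b ∧ c ∧ c ∨ b ∧ b ∧ c ∧ c ∨ b ∧ b ∧ c ∧ c ∧ c ∧ c ∧ h(d) ∨ b ∧ c ∧ c ∧ d ∨ b ∧ c ∧ c ∧ d ∨ g(c ∧ d, f(b, c)) ∨ h(d ∨ d ∨ d)
Match R3:  consume c, c, h(d);  z := b ∧ b ∧ c ∧ c
The extension variable absorbs all remaining arguments, so the whole application is rewritten.
Result:  b ∧ b ∧ c ∧ c ∨ b ∧ b ∧ c ∧ c ∨ b ∧ b ∧ c ∧ c ∨ b ∧ c ∧ c ∧ d ∨ b ∧ c ∧ c ∧ d ∨ g(c ∧ d, f(b, c)) ∨ h(d ∨ d ∨ d)

Answer: b ∧ b ∧ c ∧ c ∨ b ∧ b ∧ c ∧ c ∨ b ∧ b ∧ c ∧ c ∨ b ∧ c ∧ c ∧ d ∨ b ∧ c ∧ c ∧ d ∨ g(c ∧ d, f(b, c)) ∨ h(d ∨ d ∨ d)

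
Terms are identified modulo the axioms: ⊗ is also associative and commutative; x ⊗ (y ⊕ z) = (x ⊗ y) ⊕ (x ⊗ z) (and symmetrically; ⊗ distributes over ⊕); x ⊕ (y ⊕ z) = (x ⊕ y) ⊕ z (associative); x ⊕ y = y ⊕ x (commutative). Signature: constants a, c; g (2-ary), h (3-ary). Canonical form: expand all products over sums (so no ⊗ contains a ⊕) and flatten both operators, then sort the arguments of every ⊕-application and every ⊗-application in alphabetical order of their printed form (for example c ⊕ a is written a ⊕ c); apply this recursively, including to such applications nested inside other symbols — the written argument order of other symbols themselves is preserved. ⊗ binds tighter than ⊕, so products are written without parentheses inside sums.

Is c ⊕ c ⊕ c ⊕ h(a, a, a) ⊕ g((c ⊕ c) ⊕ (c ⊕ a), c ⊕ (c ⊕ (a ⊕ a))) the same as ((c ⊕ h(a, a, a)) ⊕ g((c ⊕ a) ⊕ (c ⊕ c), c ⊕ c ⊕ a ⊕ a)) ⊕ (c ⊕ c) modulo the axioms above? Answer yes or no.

Left:  c ⊕ c ⊕ c ⊕ h(a, a, a) ⊕ g((c ⊕ c) ⊕ (c ⊕ a), c ⊕ (c ⊕ (a ⊕ a)))
  Merge nested applications:  c ⊕ c ⊕ c ⊕ h(a, a, a) ⊕ g(a ⊕ c ⊕ c ⊕ c, a ⊕ a ⊕ c ⊕ c)
  Order the arguments:  c ⊕ c ⊕ c ⊕ g(a ⊕ c ⊕ c ⊕ c, a ⊕ a ⊕ c ⊕ c) ⊕ h(a, a, a)
Right:  ((c ⊕ h(a, a, a)) ⊕ g((c ⊕ a) ⊕ (c ⊕ c), c ⊕ c ⊕ a ⊕ a)) ⊕ (c ⊕ c)
  Merge nested applications:  c ⊕ h(a, a, a) ⊕ g(a ⊕ c ⊕ c ⊕ c, a ⊕ a ⊕ c ⊕ c) ⊕ c ⊕ c
  Order the arguments:  c ⊕ c ⊕ c ⊕ g(a ⊕ c ⊕ c ⊕ c, a ⊕ a ⊕ c ⊕ c) ⊕ h(a, a, a)

Answer: yes — both canonical forms are c ⊕ c ⊕ c ⊕ g(a ⊕ c ⊕ c ⊕ c, a ⊕ a ⊕ c ⊕ c) ⊕ h(a, a, a)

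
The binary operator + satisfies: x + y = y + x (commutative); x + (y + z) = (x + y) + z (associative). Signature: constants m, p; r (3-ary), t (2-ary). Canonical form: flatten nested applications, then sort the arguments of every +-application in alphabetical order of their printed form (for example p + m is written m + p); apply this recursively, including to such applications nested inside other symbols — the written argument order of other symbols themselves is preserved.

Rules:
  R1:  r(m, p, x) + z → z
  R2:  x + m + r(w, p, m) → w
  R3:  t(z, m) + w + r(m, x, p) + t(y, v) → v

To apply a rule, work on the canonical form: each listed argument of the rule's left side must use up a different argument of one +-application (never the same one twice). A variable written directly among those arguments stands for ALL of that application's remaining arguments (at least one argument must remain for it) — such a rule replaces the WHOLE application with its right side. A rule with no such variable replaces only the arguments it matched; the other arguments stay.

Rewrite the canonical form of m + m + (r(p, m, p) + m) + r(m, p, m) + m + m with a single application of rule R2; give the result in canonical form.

Answer: m

Derivation:
Canonical form:  m + m + m + m + m + r(m, p, m) + r(p, m, p)
Apply R2:  consuming m, r(m, p, m);  w := m, x := m + m + m + m + r(p, m, p)
The extension variable absorbs all remaining arguments, so the whole application is rewritten.
New term:  m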